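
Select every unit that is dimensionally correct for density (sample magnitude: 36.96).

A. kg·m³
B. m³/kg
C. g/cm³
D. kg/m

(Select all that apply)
C

density has SI base units: kg / m^3

Checking each option against kg / m^3:
  A. kg·m³: ✗ does not match
  B. m³/kg: ✗ does not match
  C. g/cm³: ✓ matches
  D. kg/m: ✗ does not match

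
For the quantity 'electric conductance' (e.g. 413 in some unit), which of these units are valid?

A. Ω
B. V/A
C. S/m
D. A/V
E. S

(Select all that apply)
D, E

electric conductance has SI base units: A^2 * s^3 / (kg * m^2)

Checking each option against A^2 * s^3 / (kg * m^2):
  A. Ω: ✗ does not match
  B. V/A: ✗ does not match
  C. S/m: ✗ does not match
  D. A/V: ✓ matches
  E. S: ✓ matches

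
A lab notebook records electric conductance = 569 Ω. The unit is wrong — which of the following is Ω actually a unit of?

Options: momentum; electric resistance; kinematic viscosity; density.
electric resistance

electric conductance should have units dimensionally equivalent to A^2 * s^3 / (kg * m^2) (e.g. S).
The given unit 'Ω' reduces to kg * m^2 / (A^2 * s^3). Of the listed options, that is the dimensionality of electric resistance.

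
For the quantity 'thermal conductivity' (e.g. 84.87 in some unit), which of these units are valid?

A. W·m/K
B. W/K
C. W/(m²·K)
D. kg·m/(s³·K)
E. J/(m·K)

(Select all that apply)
D

thermal conductivity has SI base units: kg * m / (s^3 * K)

Checking each option against kg * m / (s^3 * K):
  A. W·m/K: ✗ does not match
  B. W/K: ✗ does not match
  C. W/(m²·K): ✗ does not match
  D. kg·m/(s³·K): ✓ matches
  E. J/(m·K): ✗ does not match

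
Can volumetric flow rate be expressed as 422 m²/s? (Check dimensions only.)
No

volumetric flow rate has SI base units: m^3 / s
m²/s does NOT reduce to m^3 / s; a valid unit for volumetric flow rate would be e.g. m³/s.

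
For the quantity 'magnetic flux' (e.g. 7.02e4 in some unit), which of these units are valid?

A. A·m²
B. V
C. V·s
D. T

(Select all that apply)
C

magnetic flux has SI base units: kg * m^2 / (A * s^2)

Checking each option against kg * m^2 / (A * s^2):
  A. A·m²: ✗ does not match
  B. V: ✗ does not match
  C. V·s: ✓ matches
  D. T: ✗ does not match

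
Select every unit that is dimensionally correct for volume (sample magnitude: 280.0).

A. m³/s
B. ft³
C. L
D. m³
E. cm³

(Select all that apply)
B, C, D, E

volume has SI base units: m^3

Checking each option against m^3:
  A. m³/s: ✗ does not match
  B. ft³: ✓ matches
  C. L: ✓ matches
  D. m³: ✓ matches
  E. cm³: ✓ matches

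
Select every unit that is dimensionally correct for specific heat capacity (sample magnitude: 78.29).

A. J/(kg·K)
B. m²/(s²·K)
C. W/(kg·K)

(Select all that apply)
A, B

specific heat capacity has SI base units: m^2 / (s^2 * K)

Checking each option against m^2 / (s^2 * K):
  A. J/(kg·K): ✓ matches
  B. m²/(s²·K): ✓ matches
  C. W/(kg·K): ✗ does not match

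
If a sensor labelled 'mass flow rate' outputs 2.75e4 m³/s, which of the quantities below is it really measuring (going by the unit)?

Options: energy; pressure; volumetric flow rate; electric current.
volumetric flow rate

mass flow rate should have units dimensionally equivalent to kg / s (e.g. kg/s).
The given unit 'm³/s' reduces to m^3 / s. Of the listed options, that is the dimensionality of volumetric flow rate.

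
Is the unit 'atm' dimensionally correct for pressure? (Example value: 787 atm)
Yes

pressure has SI base units: kg / (m * s^2)
atm reduces to the same SI base units, so it is a valid unit for pressure.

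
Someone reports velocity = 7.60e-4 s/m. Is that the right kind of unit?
No

velocity has SI base units: m / s
s/m does NOT reduce to m / s; a valid unit for velocity would be e.g. m/s.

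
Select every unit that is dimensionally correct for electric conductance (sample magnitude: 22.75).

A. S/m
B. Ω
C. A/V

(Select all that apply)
C

electric conductance has SI base units: A^2 * s^3 / (kg * m^2)

Checking each option against A^2 * s^3 / (kg * m^2):
  A. S/m: ✗ does not match
  B. Ω: ✗ does not match
  C. A/V: ✓ matches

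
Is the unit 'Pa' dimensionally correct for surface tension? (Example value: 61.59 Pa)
No

surface tension has SI base units: kg / s^2
Pa does NOT reduce to kg / s^2; a valid unit for surface tension would be e.g. N/m.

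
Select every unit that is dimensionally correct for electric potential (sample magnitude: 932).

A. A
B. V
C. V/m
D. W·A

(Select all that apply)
B

electric potential has SI base units: kg * m^2 / (A * s^3)

Checking each option against kg * m^2 / (A * s^3):
  A. A: ✗ does not match
  B. V: ✓ matches
  C. V/m: ✗ does not match
  D. W·A: ✗ does not match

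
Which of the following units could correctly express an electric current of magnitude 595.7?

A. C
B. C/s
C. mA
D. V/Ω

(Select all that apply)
B, C, D

electric current has SI base units: A

Checking each option against A:
  A. C: ✗ does not match
  B. C/s: ✓ matches
  C. mA: ✓ matches
  D. V/Ω: ✓ matches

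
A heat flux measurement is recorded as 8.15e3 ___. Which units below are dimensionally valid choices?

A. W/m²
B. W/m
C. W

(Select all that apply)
A

heat flux has SI base units: kg / s^3

Checking each option against kg / s^3:
  A. W/m²: ✓ matches
  B. W/m: ✗ does not match
  C. W: ✗ does not match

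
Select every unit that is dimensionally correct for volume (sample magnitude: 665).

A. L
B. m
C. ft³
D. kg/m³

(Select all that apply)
A, C

volume has SI base units: m^3

Checking each option against m^3:
  A. L: ✓ matches
  B. m: ✗ does not match
  C. ft³: ✓ matches
  D. kg/m³: ✗ does not match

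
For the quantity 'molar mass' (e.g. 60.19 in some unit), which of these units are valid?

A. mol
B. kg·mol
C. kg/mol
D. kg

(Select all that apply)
C

molar mass has SI base units: kg / mol

Checking each option against kg / mol:
  A. mol: ✗ does not match
  B. kg·mol: ✗ does not match
  C. kg/mol: ✓ matches
  D. kg: ✗ does not match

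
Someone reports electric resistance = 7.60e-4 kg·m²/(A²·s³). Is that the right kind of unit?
Yes

electric resistance has SI base units: kg * m^2 / (A^2 * s^3)
kg·m²/(A²·s³) reduces to the same SI base units, so it is a valid unit for electric resistance.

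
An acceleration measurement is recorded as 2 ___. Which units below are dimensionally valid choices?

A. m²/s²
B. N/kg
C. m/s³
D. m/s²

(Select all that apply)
B, D

acceleration has SI base units: m / s^2

Checking each option against m / s^2:
  A. m²/s²: ✗ does not match
  B. N/kg: ✓ matches
  C. m/s³: ✗ does not match
  D. m/s²: ✓ matches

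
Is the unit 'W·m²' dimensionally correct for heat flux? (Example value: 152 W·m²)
No

heat flux has SI base units: kg / s^3
W·m² does NOT reduce to kg / s^3; a valid unit for heat flux would be e.g. W/m².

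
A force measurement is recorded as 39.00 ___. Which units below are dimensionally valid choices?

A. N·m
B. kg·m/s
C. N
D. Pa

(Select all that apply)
C

force has SI base units: kg * m / s^2

Checking each option against kg * m / s^2:
  A. N·m: ✗ does not match
  B. kg·m/s: ✗ does not match
  C. N: ✓ matches
  D. Pa: ✗ does not match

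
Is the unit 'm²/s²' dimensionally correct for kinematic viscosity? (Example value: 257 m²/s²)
No

kinematic viscosity has SI base units: m^2 / s
m²/s² does NOT reduce to m^2 / s; a valid unit for kinematic viscosity would be e.g. m²/s.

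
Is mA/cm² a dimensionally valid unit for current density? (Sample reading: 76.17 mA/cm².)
Yes

current density has SI base units: A / m^2
mA/cm² reduces to the same SI base units, so it is a valid unit for current density.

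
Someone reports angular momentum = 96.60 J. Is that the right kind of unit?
No

angular momentum has SI base units: kg * m^2 / s
J does NOT reduce to kg * m^2 / s; a valid unit for angular momentum would be e.g. kg·m²/s.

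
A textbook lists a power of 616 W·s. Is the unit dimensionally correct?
No

power has SI base units: kg * m^2 / s^3
W·s does NOT reduce to kg * m^2 / s^3; a valid unit for power would be e.g. W.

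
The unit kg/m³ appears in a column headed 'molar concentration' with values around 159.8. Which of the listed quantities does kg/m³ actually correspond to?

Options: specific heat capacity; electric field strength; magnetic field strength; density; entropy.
density

molar concentration should have units dimensionally equivalent to mol / m^3 (e.g. mol/m³).
The given unit 'kg/m³' reduces to kg / m^3. Of the listed options, that is the dimensionality of density.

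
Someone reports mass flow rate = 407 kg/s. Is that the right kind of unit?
Yes

mass flow rate has SI base units: kg / s
kg/s reduces to the same SI base units, so it is a valid unit for mass flow rate.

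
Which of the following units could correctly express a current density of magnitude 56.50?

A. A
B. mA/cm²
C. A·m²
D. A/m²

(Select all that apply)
B, D

current density has SI base units: A / m^2

Checking each option against A / m^2:
  A. A: ✗ does not match
  B. mA/cm²: ✓ matches
  C. A·m²: ✗ does not match
  D. A/m²: ✓ matches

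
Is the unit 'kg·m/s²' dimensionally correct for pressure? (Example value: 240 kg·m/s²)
No

pressure has SI base units: kg / (m * s^2)
kg·m/s² does NOT reduce to kg / (m * s^2); a valid unit for pressure would be e.g. Pa.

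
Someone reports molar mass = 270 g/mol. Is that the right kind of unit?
Yes

molar mass has SI base units: kg / mol
g/mol reduces to the same SI base units, so it is a valid unit for molar mass.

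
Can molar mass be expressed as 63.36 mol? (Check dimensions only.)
No

molar mass has SI base units: kg / mol
mol does NOT reduce to kg / mol; a valid unit for molar mass would be e.g. kg/mol.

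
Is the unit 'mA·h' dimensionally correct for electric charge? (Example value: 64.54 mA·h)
Yes

electric charge has SI base units: A * s
mA·h reduces to the same SI base units, so it is a valid unit for electric charge.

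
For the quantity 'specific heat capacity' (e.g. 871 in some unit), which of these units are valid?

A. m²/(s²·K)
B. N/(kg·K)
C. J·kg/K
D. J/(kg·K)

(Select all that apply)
A, D

specific heat capacity has SI base units: m^2 / (s^2 * K)

Checking each option against m^2 / (s^2 * K):
  A. m²/(s²·K): ✓ matches
  B. N/(kg·K): ✗ does not match
  C. J·kg/K: ✗ does not match
  D. J/(kg·K): ✓ matches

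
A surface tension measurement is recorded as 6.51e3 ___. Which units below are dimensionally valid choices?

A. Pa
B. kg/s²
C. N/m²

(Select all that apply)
B

surface tension has SI base units: kg / s^2

Checking each option against kg / s^2:
  A. Pa: ✗ does not match
  B. kg/s²: ✓ matches
  C. N/m²: ✗ does not match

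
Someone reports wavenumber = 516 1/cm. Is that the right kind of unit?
Yes

wavenumber has SI base units: 1 / m
1/cm reduces to the same SI base units, so it is a valid unit for wavenumber.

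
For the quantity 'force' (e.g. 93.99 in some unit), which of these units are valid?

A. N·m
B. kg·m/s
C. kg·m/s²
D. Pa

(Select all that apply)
C

force has SI base units: kg * m / s^2

Checking each option against kg * m / s^2:
  A. N·m: ✗ does not match
  B. kg·m/s: ✗ does not match
  C. kg·m/s²: ✓ matches
  D. Pa: ✗ does not match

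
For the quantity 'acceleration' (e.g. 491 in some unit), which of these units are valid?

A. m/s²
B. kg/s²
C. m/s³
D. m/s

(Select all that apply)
A

acceleration has SI base units: m / s^2

Checking each option against m / s^2:
  A. m/s²: ✓ matches
  B. kg/s²: ✗ does not match
  C. m/s³: ✗ does not match
  D. m/s: ✗ does not match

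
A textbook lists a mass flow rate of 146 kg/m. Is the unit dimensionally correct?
No

mass flow rate has SI base units: kg / s
kg/m does NOT reduce to kg / s; a valid unit for mass flow rate would be e.g. kg/s.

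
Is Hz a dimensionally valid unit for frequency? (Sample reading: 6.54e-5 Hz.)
Yes

frequency has SI base units: 1 / s
Hz reduces to the same SI base units, so it is a valid unit for frequency.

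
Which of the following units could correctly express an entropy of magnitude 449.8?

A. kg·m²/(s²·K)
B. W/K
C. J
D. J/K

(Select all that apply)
A, D

entropy has SI base units: kg * m^2 / (s^2 * K)

Checking each option against kg * m^2 / (s^2 * K):
  A. kg·m²/(s²·K): ✓ matches
  B. W/K: ✗ does not match
  C. J: ✗ does not match
  D. J/K: ✓ matches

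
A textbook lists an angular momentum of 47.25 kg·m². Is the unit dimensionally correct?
No

angular momentum has SI base units: kg * m^2 / s
kg·m² does NOT reduce to kg * m^2 / s; a valid unit for angular momentum would be e.g. kg·m²/s.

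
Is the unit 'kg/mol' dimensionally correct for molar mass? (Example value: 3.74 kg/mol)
Yes

molar mass has SI base units: kg / mol
kg/mol reduces to the same SI base units, so it is a valid unit for molar mass.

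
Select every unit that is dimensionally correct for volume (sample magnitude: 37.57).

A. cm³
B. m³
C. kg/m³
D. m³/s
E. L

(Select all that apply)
A, B, E

volume has SI base units: m^3

Checking each option against m^3:
  A. cm³: ✓ matches
  B. m³: ✓ matches
  C. kg/m³: ✗ does not match
  D. m³/s: ✗ does not match
  E. L: ✓ matches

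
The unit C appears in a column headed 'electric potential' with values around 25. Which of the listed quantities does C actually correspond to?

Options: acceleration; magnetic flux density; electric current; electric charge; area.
electric charge

electric potential should have units dimensionally equivalent to kg * m^2 / (A * s^3) (e.g. V).
The given unit 'C' reduces to A * s. Of the listed options, that is the dimensionality of electric charge.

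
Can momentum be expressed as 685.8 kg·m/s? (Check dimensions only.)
Yes

momentum has SI base units: kg * m / s
kg·m/s reduces to the same SI base units, so it is a valid unit for momentum.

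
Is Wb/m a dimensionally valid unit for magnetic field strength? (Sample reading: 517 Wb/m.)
No

magnetic field strength has SI base units: A / m
Wb/m does NOT reduce to A / m; a valid unit for magnetic field strength would be e.g. A/m.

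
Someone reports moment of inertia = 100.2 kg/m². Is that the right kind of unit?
No

moment of inertia has SI base units: kg * m^2
kg/m² does NOT reduce to kg * m^2; a valid unit for moment of inertia would be e.g. kg·m².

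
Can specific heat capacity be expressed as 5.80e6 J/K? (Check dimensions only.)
No

specific heat capacity has SI base units: m^2 / (s^2 * K)
J/K does NOT reduce to m^2 / (s^2 * K); a valid unit for specific heat capacity would be e.g. J/(kg·K).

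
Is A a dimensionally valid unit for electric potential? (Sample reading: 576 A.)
No

electric potential has SI base units: kg * m^2 / (A * s^3)
A does NOT reduce to kg * m^2 / (A * s^3); a valid unit for electric potential would be e.g. V.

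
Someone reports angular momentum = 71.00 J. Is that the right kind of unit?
No

angular momentum has SI base units: kg * m^2 / s
J does NOT reduce to kg * m^2 / s; a valid unit for angular momentum would be e.g. kg·m²/s.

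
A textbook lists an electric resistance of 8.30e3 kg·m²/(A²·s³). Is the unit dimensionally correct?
Yes

electric resistance has SI base units: kg * m^2 / (A^2 * s^3)
kg·m²/(A²·s³) reduces to the same SI base units, so it is a valid unit for electric resistance.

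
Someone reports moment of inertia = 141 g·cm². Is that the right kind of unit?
Yes

moment of inertia has SI base units: kg * m^2
g·cm² reduces to the same SI base units, so it is a valid unit for moment of inertia.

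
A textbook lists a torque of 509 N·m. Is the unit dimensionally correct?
Yes

torque has SI base units: kg * m^2 / s^2
N·m reduces to the same SI base units, so it is a valid unit for torque.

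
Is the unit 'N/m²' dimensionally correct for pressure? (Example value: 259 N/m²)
Yes

pressure has SI base units: kg / (m * s^2)
N/m² reduces to the same SI base units, so it is a valid unit for pressure.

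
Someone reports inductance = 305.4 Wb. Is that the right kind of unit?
No

inductance has SI base units: kg * m^2 / (A^2 * s^2)
Wb does NOT reduce to kg * m^2 / (A^2 * s^2); a valid unit for inductance would be e.g. H.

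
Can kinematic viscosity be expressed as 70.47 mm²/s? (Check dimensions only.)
Yes

kinematic viscosity has SI base units: m^2 / s
mm²/s reduces to the same SI base units, so it is a valid unit for kinematic viscosity.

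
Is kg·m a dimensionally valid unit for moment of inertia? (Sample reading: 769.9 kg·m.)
No

moment of inertia has SI base units: kg * m^2
kg·m does NOT reduce to kg * m^2; a valid unit for moment of inertia would be e.g. kg·m².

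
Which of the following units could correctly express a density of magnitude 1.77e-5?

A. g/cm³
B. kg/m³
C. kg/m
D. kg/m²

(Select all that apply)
A, B

density has SI base units: kg / m^3

Checking each option against kg / m^3:
  A. g/cm³: ✓ matches
  B. kg/m³: ✓ matches
  C. kg/m: ✗ does not match
  D. kg/m²: ✗ does not match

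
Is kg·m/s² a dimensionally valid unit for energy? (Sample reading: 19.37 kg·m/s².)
No

energy has SI base units: kg * m^2 / s^2
kg·m/s² does NOT reduce to kg * m^2 / s^2; a valid unit for energy would be e.g. J.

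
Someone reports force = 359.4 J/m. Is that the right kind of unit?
Yes

force has SI base units: kg * m / s^2
J/m reduces to the same SI base units, so it is a valid unit for force.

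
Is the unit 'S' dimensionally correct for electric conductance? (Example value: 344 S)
Yes

electric conductance has SI base units: A^2 * s^3 / (kg * m^2)
S reduces to the same SI base units, so it is a valid unit for electric conductance.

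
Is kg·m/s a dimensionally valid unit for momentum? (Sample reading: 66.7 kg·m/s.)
Yes

momentum has SI base units: kg * m / s
kg·m/s reduces to the same SI base units, so it is a valid unit for momentum.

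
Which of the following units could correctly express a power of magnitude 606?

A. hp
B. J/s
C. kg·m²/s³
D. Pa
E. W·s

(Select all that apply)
A, B, C

power has SI base units: kg * m^2 / s^3

Checking each option against kg * m^2 / s^3:
  A. hp: ✓ matches
  B. J/s: ✓ matches
  C. kg·m²/s³: ✓ matches
  D. Pa: ✗ does not match
  E. W·s: ✗ does not match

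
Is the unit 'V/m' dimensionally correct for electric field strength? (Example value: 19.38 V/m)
Yes

electric field strength has SI base units: kg * m / (A * s^3)
V/m reduces to the same SI base units, so it is a valid unit for electric field strength.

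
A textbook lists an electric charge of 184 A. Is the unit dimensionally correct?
No

electric charge has SI base units: A * s
A does NOT reduce to A * s; a valid unit for electric charge would be e.g. C.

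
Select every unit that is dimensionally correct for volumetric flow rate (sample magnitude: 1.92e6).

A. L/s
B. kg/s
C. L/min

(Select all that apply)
A, C

volumetric flow rate has SI base units: m^3 / s

Checking each option against m^3 / s:
  A. L/s: ✓ matches
  B. kg/s: ✗ does not match
  C. L/min: ✓ matches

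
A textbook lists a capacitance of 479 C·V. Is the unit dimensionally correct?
No

capacitance has SI base units: A^2 * s^4 / (kg * m^2)
C·V does NOT reduce to A^2 * s^4 / (kg * m^2); a valid unit for capacitance would be e.g. F.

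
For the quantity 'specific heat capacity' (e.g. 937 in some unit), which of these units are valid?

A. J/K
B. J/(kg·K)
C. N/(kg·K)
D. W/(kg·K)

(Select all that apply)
B

specific heat capacity has SI base units: m^2 / (s^2 * K)

Checking each option against m^2 / (s^2 * K):
  A. J/K: ✗ does not match
  B. J/(kg·K): ✓ matches
  C. N/(kg·K): ✗ does not match
  D. W/(kg·K): ✗ does not match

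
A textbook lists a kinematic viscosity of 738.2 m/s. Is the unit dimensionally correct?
No

kinematic viscosity has SI base units: m^2 / s
m/s does NOT reduce to m^2 / s; a valid unit for kinematic viscosity would be e.g. m²/s.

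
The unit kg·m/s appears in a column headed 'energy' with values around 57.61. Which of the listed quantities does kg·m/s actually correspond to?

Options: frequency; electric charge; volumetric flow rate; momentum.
momentum

energy should have units dimensionally equivalent to kg * m^2 / s^2 (e.g. J).
The given unit 'kg·m/s' reduces to kg * m / s. Of the listed options, that is the dimensionality of momentum.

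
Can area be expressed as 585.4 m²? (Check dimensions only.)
Yes

area has SI base units: m^2
m² reduces to the same SI base units, so it is a valid unit for area.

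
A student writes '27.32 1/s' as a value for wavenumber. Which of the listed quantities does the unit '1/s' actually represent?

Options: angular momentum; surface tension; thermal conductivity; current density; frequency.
frequency

wavenumber should have units dimensionally equivalent to 1 / m (e.g. 1/m).
The given unit '1/s' reduces to 1 / s. Of the listed options, that is the dimensionality of frequency.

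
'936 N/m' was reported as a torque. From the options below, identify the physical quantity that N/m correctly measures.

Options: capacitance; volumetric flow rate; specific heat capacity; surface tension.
surface tension

torque should have units dimensionally equivalent to kg * m^2 / s^2 (e.g. N·m).
The given unit 'N/m' reduces to kg / s^2. Of the listed options, that is the dimensionality of surface tension.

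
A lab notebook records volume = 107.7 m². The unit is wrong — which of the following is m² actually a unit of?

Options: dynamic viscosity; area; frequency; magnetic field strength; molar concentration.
area

volume should have units dimensionally equivalent to m^3 (e.g. m³).
The given unit 'm²' reduces to m^2. Of the listed options, that is the dimensionality of area.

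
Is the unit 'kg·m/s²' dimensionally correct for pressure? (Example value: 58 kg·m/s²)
No

pressure has SI base units: kg / (m * s^2)
kg·m/s² does NOT reduce to kg / (m * s^2); a valid unit for pressure would be e.g. Pa.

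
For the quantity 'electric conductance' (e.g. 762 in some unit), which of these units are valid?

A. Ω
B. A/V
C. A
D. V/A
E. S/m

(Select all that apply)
B

electric conductance has SI base units: A^2 * s^3 / (kg * m^2)

Checking each option against A^2 * s^3 / (kg * m^2):
  A. Ω: ✗ does not match
  B. A/V: ✓ matches
  C. A: ✗ does not match
  D. V/A: ✗ does not match
  E. S/m: ✗ does not match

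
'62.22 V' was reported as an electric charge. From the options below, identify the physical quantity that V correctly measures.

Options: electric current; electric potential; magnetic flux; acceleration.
electric potential

electric charge should have units dimensionally equivalent to A * s (e.g. C).
The given unit 'V' reduces to kg * m^2 / (A * s^3). Of the listed options, that is the dimensionality of electric potential.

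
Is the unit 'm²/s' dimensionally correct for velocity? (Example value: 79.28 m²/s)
No

velocity has SI base units: m / s
m²/s does NOT reduce to m / s; a valid unit for velocity would be e.g. m/s.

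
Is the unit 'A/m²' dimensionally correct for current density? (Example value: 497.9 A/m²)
Yes

current density has SI base units: A / m^2
A/m² reduces to the same SI base units, so it is a valid unit for current density.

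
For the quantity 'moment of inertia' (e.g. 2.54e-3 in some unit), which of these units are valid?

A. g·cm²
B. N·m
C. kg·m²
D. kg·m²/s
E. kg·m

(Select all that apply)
A, C

moment of inertia has SI base units: kg * m^2

Checking each option against kg * m^2:
  A. g·cm²: ✓ matches
  B. N·m: ✗ does not match
  C. kg·m²: ✓ matches
  D. kg·m²/s: ✗ does not match
  E. kg·m: ✗ does not match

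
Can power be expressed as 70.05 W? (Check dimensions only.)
Yes

power has SI base units: kg * m^2 / s^3
W reduces to the same SI base units, so it is a valid unit for power.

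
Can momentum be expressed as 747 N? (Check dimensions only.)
No

momentum has SI base units: kg * m / s
N does NOT reduce to kg * m / s; a valid unit for momentum would be e.g. kg·m/s.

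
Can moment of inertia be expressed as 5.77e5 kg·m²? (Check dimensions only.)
Yes

moment of inertia has SI base units: kg * m^2
kg·m² reduces to the same SI base units, so it is a valid unit for moment of inertia.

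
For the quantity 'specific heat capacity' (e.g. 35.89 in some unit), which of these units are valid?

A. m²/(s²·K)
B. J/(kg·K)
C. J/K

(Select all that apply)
A, B

specific heat capacity has SI base units: m^2 / (s^2 * K)

Checking each option against m^2 / (s^2 * K):
  A. m²/(s²·K): ✓ matches
  B. J/(kg·K): ✓ matches
  C. J/K: ✗ does not match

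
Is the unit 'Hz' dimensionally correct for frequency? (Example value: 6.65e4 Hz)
Yes

frequency has SI base units: 1 / s
Hz reduces to the same SI base units, so it is a valid unit for frequency.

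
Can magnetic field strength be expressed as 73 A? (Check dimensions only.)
No

magnetic field strength has SI base units: A / m
A does NOT reduce to A / m; a valid unit for magnetic field strength would be e.g. A/m.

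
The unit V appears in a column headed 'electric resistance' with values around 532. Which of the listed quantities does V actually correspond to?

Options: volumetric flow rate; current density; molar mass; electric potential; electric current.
electric potential

electric resistance should have units dimensionally equivalent to kg * m^2 / (A^2 * s^3) (e.g. Ω).
The given unit 'V' reduces to kg * m^2 / (A * s^3). Of the listed options, that is the dimensionality of electric potential.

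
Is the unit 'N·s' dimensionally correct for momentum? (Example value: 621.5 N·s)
Yes

momentum has SI base units: kg * m / s
N·s reduces to the same SI base units, so it is a valid unit for momentum.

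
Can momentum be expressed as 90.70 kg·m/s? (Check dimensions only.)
Yes

momentum has SI base units: kg * m / s
kg·m/s reduces to the same SI base units, so it is a valid unit for momentum.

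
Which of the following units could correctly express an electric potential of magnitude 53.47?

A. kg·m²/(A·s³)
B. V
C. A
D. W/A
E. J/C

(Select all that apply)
A, B, D, E

electric potential has SI base units: kg * m^2 / (A * s^3)

Checking each option against kg * m^2 / (A * s^3):
  A. kg·m²/(A·s³): ✓ matches
  B. V: ✓ matches
  C. A: ✗ does not match
  D. W/A: ✓ matches
  E. J/C: ✓ matches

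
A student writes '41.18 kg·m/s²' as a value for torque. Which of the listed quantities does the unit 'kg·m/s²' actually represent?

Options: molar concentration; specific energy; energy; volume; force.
force

torque should have units dimensionally equivalent to kg * m^2 / s^2 (e.g. N·m).
The given unit 'kg·m/s²' reduces to kg * m / s^2. Of the listed options, that is the dimensionality of force.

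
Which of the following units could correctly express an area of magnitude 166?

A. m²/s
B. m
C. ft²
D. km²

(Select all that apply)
C, D

area has SI base units: m^2

Checking each option against m^2:
  A. m²/s: ✗ does not match
  B. m: ✗ does not match
  C. ft²: ✓ matches
  D. km²: ✓ matches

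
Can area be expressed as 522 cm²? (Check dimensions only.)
Yes

area has SI base units: m^2
cm² reduces to the same SI base units, so it is a valid unit for area.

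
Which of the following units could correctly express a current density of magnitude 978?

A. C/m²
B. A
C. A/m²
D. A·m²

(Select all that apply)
C

current density has SI base units: A / m^2

Checking each option against A / m^2:
  A. C/m²: ✗ does not match
  B. A: ✗ does not match
  C. A/m²: ✓ matches
  D. A·m²: ✗ does not match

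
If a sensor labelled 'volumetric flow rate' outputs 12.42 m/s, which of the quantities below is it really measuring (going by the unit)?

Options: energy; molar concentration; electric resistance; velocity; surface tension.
velocity

volumetric flow rate should have units dimensionally equivalent to m^3 / s (e.g. m³/s).
The given unit 'm/s' reduces to m / s. Of the listed options, that is the dimensionality of velocity.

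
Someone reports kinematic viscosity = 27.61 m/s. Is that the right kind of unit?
No

kinematic viscosity has SI base units: m^2 / s
m/s does NOT reduce to m^2 / s; a valid unit for kinematic viscosity would be e.g. m²/s.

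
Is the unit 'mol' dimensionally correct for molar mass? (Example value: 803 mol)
No

molar mass has SI base units: kg / mol
mol does NOT reduce to kg / mol; a valid unit for molar mass would be e.g. kg/mol.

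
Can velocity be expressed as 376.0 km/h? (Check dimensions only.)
Yes

velocity has SI base units: m / s
km/h reduces to the same SI base units, so it is a valid unit for velocity.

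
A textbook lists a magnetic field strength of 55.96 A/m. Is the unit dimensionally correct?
Yes

magnetic field strength has SI base units: A / m
A/m reduces to the same SI base units, so it is a valid unit for magnetic field strength.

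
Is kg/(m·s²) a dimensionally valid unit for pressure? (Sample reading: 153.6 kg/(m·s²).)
Yes

pressure has SI base units: kg / (m * s^2)
kg/(m·s²) reduces to the same SI base units, so it is a valid unit for pressure.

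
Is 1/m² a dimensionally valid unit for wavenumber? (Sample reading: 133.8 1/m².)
No

wavenumber has SI base units: 1 / m
1/m² does NOT reduce to 1 / m; a valid unit for wavenumber would be e.g. 1/m.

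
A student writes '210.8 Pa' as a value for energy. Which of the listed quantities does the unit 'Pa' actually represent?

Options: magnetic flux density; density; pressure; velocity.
pressure

energy should have units dimensionally equivalent to kg * m^2 / s^2 (e.g. J).
The given unit 'Pa' reduces to kg / (m * s^2). Of the listed options, that is the dimensionality of pressure.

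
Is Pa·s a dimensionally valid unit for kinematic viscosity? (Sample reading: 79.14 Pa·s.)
No

kinematic viscosity has SI base units: m^2 / s
Pa·s does NOT reduce to m^2 / s; a valid unit for kinematic viscosity would be e.g. m²/s.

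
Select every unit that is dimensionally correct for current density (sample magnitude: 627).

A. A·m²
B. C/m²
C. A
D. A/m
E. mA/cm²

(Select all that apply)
E

current density has SI base units: A / m^2

Checking each option against A / m^2:
  A. A·m²: ✗ does not match
  B. C/m²: ✗ does not match
  C. A: ✗ does not match
  D. A/m: ✗ does not match
  E. mA/cm²: ✓ matches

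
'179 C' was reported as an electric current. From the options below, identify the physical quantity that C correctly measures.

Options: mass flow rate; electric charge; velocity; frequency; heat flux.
electric charge

electric current should have units dimensionally equivalent to A (e.g. A).
The given unit 'C' reduces to A * s. Of the listed options, that is the dimensionality of electric charge.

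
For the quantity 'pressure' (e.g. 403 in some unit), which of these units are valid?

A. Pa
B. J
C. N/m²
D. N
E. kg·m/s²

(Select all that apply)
A, C

pressure has SI base units: kg / (m * s^2)

Checking each option against kg / (m * s^2):
  A. Pa: ✓ matches
  B. J: ✗ does not match
  C. N/m²: ✓ matches
  D. N: ✗ does not match
  E. kg·m/s²: ✗ does not match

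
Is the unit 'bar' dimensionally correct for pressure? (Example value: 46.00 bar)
Yes

pressure has SI base units: kg / (m * s^2)
bar reduces to the same SI base units, so it is a valid unit for pressure.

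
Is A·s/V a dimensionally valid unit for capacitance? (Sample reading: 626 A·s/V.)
Yes

capacitance has SI base units: A^2 * s^4 / (kg * m^2)
A·s/V reduces to the same SI base units, so it is a valid unit for capacitance.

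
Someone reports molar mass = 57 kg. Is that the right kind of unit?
No

molar mass has SI base units: kg / mol
kg does NOT reduce to kg / mol; a valid unit for molar mass would be e.g. kg/mol.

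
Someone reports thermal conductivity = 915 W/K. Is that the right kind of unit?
No

thermal conductivity has SI base units: kg * m / (s^3 * K)
W/K does NOT reduce to kg * m / (s^3 * K); a valid unit for thermal conductivity would be e.g. W/(m·K).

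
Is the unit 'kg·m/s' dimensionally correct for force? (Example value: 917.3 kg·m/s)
No

force has SI base units: kg * m / s^2
kg·m/s does NOT reduce to kg * m / s^2; a valid unit for force would be e.g. N.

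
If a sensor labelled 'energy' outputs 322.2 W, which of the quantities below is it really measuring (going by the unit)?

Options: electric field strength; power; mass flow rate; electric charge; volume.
power

energy should have units dimensionally equivalent to kg * m^2 / s^2 (e.g. J).
The given unit 'W' reduces to kg * m^2 / s^3. Of the listed options, that is the dimensionality of power.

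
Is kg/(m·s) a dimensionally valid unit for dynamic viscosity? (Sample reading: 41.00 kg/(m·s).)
Yes

dynamic viscosity has SI base units: kg / (m * s)
kg/(m·s) reduces to the same SI base units, so it is a valid unit for dynamic viscosity.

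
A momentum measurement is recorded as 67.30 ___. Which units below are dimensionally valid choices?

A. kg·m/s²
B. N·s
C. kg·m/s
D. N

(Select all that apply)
B, C

momentum has SI base units: kg * m / s

Checking each option against kg * m / s:
  A. kg·m/s²: ✗ does not match
  B. N·s: ✓ matches
  C. kg·m/s: ✓ matches
  D. N: ✗ does not match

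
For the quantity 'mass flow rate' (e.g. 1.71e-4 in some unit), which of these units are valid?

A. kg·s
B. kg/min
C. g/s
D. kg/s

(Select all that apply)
B, C, D

mass flow rate has SI base units: kg / s

Checking each option against kg / s:
  A. kg·s: ✗ does not match
  B. kg/min: ✓ matches
  C. g/s: ✓ matches
  D. kg/s: ✓ matches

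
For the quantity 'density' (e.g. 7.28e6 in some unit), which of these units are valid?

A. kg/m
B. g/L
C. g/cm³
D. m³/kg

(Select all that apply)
B, C

density has SI base units: kg / m^3

Checking each option against kg / m^3:
  A. kg/m: ✗ does not match
  B. g/L: ✓ matches
  C. g/cm³: ✓ matches
  D. m³/kg: ✗ does not match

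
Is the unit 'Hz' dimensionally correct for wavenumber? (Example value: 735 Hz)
No

wavenumber has SI base units: 1 / m
Hz does NOT reduce to 1 / m; a valid unit for wavenumber would be e.g. 1/m.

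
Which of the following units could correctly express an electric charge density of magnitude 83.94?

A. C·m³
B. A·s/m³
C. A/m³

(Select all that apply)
B

electric charge density has SI base units: A * s / m^3

Checking each option against A * s / m^3:
  A. C·m³: ✗ does not match
  B. A·s/m³: ✓ matches
  C. A/m³: ✗ does not match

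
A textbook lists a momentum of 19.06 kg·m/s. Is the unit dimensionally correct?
Yes

momentum has SI base units: kg * m / s
kg·m/s reduces to the same SI base units, so it is a valid unit for momentum.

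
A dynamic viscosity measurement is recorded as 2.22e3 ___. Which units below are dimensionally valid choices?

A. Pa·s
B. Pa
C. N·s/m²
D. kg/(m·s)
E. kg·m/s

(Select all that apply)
A, C, D

dynamic viscosity has SI base units: kg / (m * s)

Checking each option against kg / (m * s):
  A. Pa·s: ✓ matches
  B. Pa: ✗ does not match
  C. N·s/m²: ✓ matches
  D. kg/(m·s): ✓ matches
  E. kg·m/s: ✗ does not match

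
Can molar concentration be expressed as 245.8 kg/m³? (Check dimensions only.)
No

molar concentration has SI base units: mol / m^3
kg/m³ does NOT reduce to mol / m^3; a valid unit for molar concentration would be e.g. mol/m³.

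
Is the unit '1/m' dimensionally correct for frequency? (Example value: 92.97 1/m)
No

frequency has SI base units: 1 / s
1/m does NOT reduce to 1 / s; a valid unit for frequency would be e.g. Hz.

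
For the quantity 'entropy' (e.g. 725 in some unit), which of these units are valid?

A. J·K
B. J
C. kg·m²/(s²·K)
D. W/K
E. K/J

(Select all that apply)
C

entropy has SI base units: kg * m^2 / (s^2 * K)

Checking each option against kg * m^2 / (s^2 * K):
  A. J·K: ✗ does not match
  B. J: ✗ does not match
  C. kg·m²/(s²·K): ✓ matches
  D. W/K: ✗ does not match
  E. K/J: ✗ does not match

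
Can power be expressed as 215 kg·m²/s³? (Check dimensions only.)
Yes

power has SI base units: kg * m^2 / s^3
kg·m²/s³ reduces to the same SI base units, so it is a valid unit for power.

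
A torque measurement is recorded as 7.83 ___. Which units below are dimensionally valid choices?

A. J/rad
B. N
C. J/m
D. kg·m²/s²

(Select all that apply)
A, D

torque has SI base units: kg * m^2 / s^2

Checking each option against kg * m^2 / s^2:
  A. J/rad: ✓ matches
  B. N: ✗ does not match
  C. J/m: ✗ does not match
  D. kg·m²/s²: ✓ matches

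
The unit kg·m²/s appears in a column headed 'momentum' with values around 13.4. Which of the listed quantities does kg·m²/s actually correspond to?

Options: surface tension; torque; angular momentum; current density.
angular momentum

momentum should have units dimensionally equivalent to kg * m / s (e.g. kg·m/s).
The given unit 'kg·m²/s' reduces to kg * m^2 / s. Of the listed options, that is the dimensionality of angular momentum.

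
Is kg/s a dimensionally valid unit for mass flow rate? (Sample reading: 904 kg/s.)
Yes

mass flow rate has SI base units: kg / s
kg/s reduces to the same SI base units, so it is a valid unit for mass flow rate.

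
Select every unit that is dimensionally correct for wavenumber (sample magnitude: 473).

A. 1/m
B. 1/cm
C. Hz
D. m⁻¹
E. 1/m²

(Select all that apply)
A, B, D

wavenumber has SI base units: 1 / m

Checking each option against 1 / m:
  A. 1/m: ✓ matches
  B. 1/cm: ✓ matches
  C. Hz: ✗ does not match
  D. m⁻¹: ✓ matches
  E. 1/m²: ✗ does not match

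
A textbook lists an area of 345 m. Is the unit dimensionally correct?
No

area has SI base units: m^2
m does NOT reduce to m^2; a valid unit for area would be e.g. m².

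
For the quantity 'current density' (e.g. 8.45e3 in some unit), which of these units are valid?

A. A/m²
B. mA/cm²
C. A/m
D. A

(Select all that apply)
A, B

current density has SI base units: A / m^2

Checking each option against A / m^2:
  A. A/m²: ✓ matches
  B. mA/cm²: ✓ matches
  C. A/m: ✗ does not match
  D. A: ✗ does not match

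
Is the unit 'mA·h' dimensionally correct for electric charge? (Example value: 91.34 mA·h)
Yes

electric charge has SI base units: A * s
mA·h reduces to the same SI base units, so it is a valid unit for electric charge.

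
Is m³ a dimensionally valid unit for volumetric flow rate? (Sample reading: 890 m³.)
No

volumetric flow rate has SI base units: m^3 / s
m³ does NOT reduce to m^3 / s; a valid unit for volumetric flow rate would be e.g. m³/s.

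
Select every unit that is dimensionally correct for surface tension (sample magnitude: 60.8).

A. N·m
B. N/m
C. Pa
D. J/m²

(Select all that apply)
B, D

surface tension has SI base units: kg / s^2

Checking each option against kg / s^2:
  A. N·m: ✗ does not match
  B. N/m: ✓ matches
  C. Pa: ✗ does not match
  D. J/m²: ✓ matches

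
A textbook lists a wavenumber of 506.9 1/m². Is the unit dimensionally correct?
No

wavenumber has SI base units: 1 / m
1/m² does NOT reduce to 1 / m; a valid unit for wavenumber would be e.g. 1/m.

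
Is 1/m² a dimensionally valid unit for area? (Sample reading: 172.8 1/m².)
No

area has SI base units: m^2
1/m² does NOT reduce to m^2; a valid unit for area would be e.g. m².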